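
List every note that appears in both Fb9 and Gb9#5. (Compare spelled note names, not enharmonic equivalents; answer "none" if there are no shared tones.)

Fb9 = Fb, Ab, Cb, Ebb, Gb.
Gb9#5 = Gb, Bb, D, Fb, Ab.
Shared: Fb, Ab, Gb.

Fb  Ab  Gb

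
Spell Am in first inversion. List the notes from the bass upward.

In root position, Am is A–C–E.
First inversion puts the third (C) in the bass.

C, E, A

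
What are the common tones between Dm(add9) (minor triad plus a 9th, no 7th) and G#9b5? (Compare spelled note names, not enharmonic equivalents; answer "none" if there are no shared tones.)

D

Dm(add9): D F A E
G#9b5: G# B# D F# A#
Common to both → D.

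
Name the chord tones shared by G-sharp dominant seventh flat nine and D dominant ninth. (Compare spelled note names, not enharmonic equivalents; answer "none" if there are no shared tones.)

F-sharp  A

G-sharp dominant seventh flat nine = G-sharp, B-sharp, D-sharp, F-sharp, A.
D dominant ninth = D, F-sharp, A, C, E.
Shared: F-sharp, A.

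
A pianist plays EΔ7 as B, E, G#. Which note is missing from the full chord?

The full EΔ7 chord is E, G#, B, D#.
Comparing with the voicing, the major 7th (7th) — D# — is absent.

D#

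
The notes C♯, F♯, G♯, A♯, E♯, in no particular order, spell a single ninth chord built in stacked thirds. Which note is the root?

Stacking in thirds gives F♯ – A♯ – C♯ – E♯ – G♯, so F♯ is the root — F♯ major ninth.

F♯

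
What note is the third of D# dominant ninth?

F-double-sharp

Root of D# dominant ninth = D-sharp. The 3rd is a major 3rd: D-sharp up a major 3rd → F-double-sharp.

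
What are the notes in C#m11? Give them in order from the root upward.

C#m11 is a minor eleventh built on C#.
root → C#
3rd (minor 3rd) → E
5th (perfect 5th) → G#
7th (minor 7th) → B
9th (major 9th) → D#
11th (perfect 11th) → F#

C#, E, G#, B, D#, F#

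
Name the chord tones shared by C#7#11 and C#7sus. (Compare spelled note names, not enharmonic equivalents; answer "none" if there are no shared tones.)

C# G# B

C#7#11 = C#, E#, G#, B, F##.
C#7sus = C#, F#, G#, B.
Shared: C#, G#, B.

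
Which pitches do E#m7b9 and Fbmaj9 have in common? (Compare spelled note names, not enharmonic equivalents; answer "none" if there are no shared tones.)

E#m7b9 = E#, G#, B#, D#, F#.
Fbmaj9 = Fb, Ab, Cb, Eb, Gb.
Shared: none.

none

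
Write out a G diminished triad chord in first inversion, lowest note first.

B-flat, D-flat, G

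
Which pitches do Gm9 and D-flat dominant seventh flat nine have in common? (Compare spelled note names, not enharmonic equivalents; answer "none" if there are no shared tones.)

F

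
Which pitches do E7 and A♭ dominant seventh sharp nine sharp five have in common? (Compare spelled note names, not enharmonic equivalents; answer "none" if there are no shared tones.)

E7 = E, G#, B, D.
A♭ dominant seventh sharp nine sharp five = Ab, C, E, Gb, B.
Shared: E, B.

E, B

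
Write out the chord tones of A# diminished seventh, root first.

A#, C#, E, G

Root A#, quality diminished seventh:
- root: A#
- minor 3rd: C#
- diminished 5th: E
- diminished 7th: G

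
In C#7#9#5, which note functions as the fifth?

Root of C#7#9#5 = C#. The 5th is an augmented 5th: C# up an augmented 5th → G##.

G##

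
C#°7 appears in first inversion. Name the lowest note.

C#°7 = C#–E–G–Bb. First inversion → third in the bass = E.

E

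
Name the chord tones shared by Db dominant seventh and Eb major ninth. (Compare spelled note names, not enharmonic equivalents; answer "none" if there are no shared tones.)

F

Db dominant seventh = D-flat, F, A-flat, C-flat.
Eb major ninth = E-flat, G, B-flat, D, F.
Shared: F.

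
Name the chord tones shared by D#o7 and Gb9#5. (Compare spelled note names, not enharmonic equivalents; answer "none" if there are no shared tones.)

D#o7: D# F# A C
Gb9#5: Gb Bb D Fb Ab
Common to both → none.

none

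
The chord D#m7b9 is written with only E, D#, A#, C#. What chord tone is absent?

F#

D#m7b9 = D#, F#, A#, C#, E. The voicing lacks the 3rd (minor 3rd), F#.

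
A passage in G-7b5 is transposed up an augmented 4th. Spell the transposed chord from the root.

C#, E, G, B

G up an augmented 4th → C#. New chord: C# half-diminished seventh.
root → C#
3rd (minor 3rd) → E
5th (diminished 5th) → G
7th (minor 7th) → B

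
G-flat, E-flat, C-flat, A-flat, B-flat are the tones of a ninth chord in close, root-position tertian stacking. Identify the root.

A-flat

Arranged so that each adjacent pair is a third by letter name: A-flat – C-flat – E-flat – G-flat – B-flat.
The bottom of that stack, A-flat, is the root (this is A-flat minor ninth).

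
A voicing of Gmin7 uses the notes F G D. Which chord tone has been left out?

Gmin7 = G, Bb, D, F. The voicing lacks the 3rd (minor 3rd), Bb.

Bb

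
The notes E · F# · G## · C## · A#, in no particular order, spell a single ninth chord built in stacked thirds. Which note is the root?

F#

Stacking in thirds gives F# – A# – C## – E – G##, so F# is the root — F# dominant seventh sharp nine sharp five.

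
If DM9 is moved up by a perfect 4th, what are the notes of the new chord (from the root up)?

G, B, D, F#, A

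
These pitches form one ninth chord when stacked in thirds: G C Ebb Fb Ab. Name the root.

Arranged so that each adjacent pair is a third by letter name: Fb – Ab – C – Ebb – G.
The bottom of that stack, Fb, is the root (this is Fb dominant seventh sharp nine sharp five).

Fb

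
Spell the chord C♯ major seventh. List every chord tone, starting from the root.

C-sharp, E-sharp, G-sharp, B-sharp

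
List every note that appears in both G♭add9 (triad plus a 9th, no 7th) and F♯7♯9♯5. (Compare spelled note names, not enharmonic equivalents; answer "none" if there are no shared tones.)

none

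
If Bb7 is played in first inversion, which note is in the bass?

D

Bb7 = Bb–D–F–Ab. First inversion → third in the bass = D.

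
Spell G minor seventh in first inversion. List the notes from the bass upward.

B-flat, D, F, G

G minor seventh = G–B-flat–D–F; first inversion → third (B-flat) lowest.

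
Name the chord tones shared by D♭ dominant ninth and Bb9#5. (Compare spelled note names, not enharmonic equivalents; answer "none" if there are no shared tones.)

Ab

D♭ dominant ninth: Db F Ab Cb Eb
Bb9#5: Bb D F# Ab C
Common to both → Ab.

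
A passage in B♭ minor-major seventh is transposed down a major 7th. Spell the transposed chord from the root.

Cb, Ebb, Gb, Bb

A major 7th down from Bb is Cb, so the new chord is Cb minor-major seventh.
Root: Cb
Minor 3rd (3rd): Ebb
Perfect 5th (5th): Gb
Major 7th (7th): Bb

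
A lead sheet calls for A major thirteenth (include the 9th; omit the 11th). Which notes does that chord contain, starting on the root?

A, C-sharp, E, G-sharp, B, F-sharp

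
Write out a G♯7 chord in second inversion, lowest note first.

G♯7 = G#–B#–D#–F#; second inversion → fifth (D#) lowest.

D#, F#, G#, B#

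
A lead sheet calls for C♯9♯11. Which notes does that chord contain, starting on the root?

C#, E#, G#, B, D#, F##

C♯9♯11: dominant ninth sharp eleven on C#.
C# — root
E# — major 3rd
G# — perfect 5th
B — minor 7th
D# — major 9th
F## — augmented 11th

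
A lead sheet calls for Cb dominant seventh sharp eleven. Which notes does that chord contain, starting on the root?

C-flat, E-flat, G-flat, B-double-flat, F

Root C-flat, quality dominant seventh sharp eleven:
- root: C-flat
- major 3rd: E-flat
- perfect 5th: G-flat
- minor 7th: B-double-flat
- augmented 11th: F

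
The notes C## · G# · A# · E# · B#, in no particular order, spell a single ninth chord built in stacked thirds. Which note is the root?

A#

Arranged so that each adjacent pair is a third by letter name: A# – C## – E# – G# – B#.
The bottom of that stack, A#, is the root (this is A# dominant ninth).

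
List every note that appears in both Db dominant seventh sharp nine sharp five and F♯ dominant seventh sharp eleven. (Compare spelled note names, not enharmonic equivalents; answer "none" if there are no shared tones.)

Db dominant seventh sharp nine sharp five = D-flat, F, A, C-flat, E.
F♯ dominant seventh sharp eleven = F-sharp, A-sharp, C-sharp, E, B-sharp.
Shared: E.

E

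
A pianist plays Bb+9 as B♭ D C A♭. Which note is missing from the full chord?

The full Bb+9 chord is B♭, D, F♯, A♭, C.
Comparing with the voicing, the augmented 5th (5th) — F♯ — is absent.

F♯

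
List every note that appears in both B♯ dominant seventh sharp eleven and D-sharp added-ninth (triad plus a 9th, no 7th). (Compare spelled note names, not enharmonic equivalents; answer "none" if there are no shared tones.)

F-double-sharp, A-sharp

B♯ dominant seventh sharp eleven: B-sharp D-double-sharp F-double-sharp A-sharp E-double-sharp
D-sharp added-ninth: D-sharp F-double-sharp A-sharp E-sharp
Common to both → F-double-sharp, A-sharp.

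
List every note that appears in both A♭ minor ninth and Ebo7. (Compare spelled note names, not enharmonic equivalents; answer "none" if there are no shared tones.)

E♭, G♭

A♭ minor ninth: A♭ C♭ E♭ G♭ B♭
Ebo7: E♭ G♭ B𝄫 D𝄫
Common to both → E♭, G♭.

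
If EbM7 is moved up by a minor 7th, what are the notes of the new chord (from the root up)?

Transposed root: E♭ → D♭ (minor 7th up). So we spell D♭ major seventh:
D♭ — root
F — major 3rd
A♭ — perfect 5th
C — major 7th

D♭, F, A♭, C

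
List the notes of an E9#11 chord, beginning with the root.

E9#11: dominant ninth sharp eleven on E.
root → E
3rd (major 3rd) → G#
5th (perfect 5th) → B
7th (minor 7th) → D
9th (major 9th) → F#
11th (augmented 11th) → A#

E  G#  B  D  F#  A#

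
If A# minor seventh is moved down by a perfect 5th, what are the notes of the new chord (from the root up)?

D# F# A# C#

A perfect 5th down from A# is D#, so the new chord is D# minor seventh.
Root: D#
Minor 3rd (3rd): F#
Perfect 5th (5th): A#
Minor 7th (7th): C#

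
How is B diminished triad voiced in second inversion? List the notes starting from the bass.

B diminished triad = B–D–F; second inversion → fifth (F) lowest.

F, B, D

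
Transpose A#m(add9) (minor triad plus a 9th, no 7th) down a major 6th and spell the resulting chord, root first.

A major 6th down from A# is C#, so the new chord is C# minor added-ninth.
- root: C#
- minor 3rd: E
- perfect 5th: G#
- major 9th: D#

C# E G# D#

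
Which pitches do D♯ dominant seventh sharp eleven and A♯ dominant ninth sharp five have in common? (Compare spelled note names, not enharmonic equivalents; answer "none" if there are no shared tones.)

D♯ dominant seventh sharp eleven = D-sharp, F-double-sharp, A-sharp, C-sharp, G-double-sharp.
A♯ dominant ninth sharp five = A-sharp, C-double-sharp, E-double-sharp, G-sharp, B-sharp.
Shared: A-sharp.

A-sharp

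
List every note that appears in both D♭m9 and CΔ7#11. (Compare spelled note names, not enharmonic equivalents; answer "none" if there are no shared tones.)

none

D♭m9: Db Fb Ab Cb Eb
CΔ7#11: C E G B F#
Common to both → none.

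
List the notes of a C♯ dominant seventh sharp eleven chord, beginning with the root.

C# E# G# B F##

Root C#, quality dominant seventh sharp eleven:
Root: C#
Major 3rd (3rd): E#
Perfect 5th (5th): G#
Minor 7th (7th): B
Augmented 11th (11th): F##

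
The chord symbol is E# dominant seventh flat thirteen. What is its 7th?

D♯

Root of E# dominant seventh flat thirteen = E♯. The 7th is a minor 7th: E♯ up a minor 7th → D♯.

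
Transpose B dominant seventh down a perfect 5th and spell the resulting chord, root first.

Transposed root: B → E (perfect 5th down). So we spell E dominant seventh:
- root: E
- major 3rd: G-sharp
- perfect 5th: B
- minor 7th: D

E, G-sharp, B, D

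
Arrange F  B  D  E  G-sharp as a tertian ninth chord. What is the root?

E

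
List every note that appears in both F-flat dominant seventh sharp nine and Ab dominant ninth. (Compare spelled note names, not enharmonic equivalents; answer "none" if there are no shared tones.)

F-flat dominant seventh sharp nine: F-flat A-flat C-flat E-double-flat G
Ab dominant ninth: A-flat C E-flat G-flat B-flat
Common to both → A-flat.

A-flat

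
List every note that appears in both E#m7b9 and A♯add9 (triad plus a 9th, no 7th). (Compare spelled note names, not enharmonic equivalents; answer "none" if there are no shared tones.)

E#m7b9: E♯ G♯ B♯ D♯ F♯
A♯add9: A♯ C𝄪 E♯ B♯
Common to both → E♯, B♯.

E♯, B♯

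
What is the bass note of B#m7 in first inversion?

B#m7 in root position is B♯–D♯–F𝄪–A♯.
First inversion places the third in the bass, which is D♯.

D♯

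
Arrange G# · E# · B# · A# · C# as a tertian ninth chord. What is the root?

A#

Arranged so that each adjacent pair is a third by letter name: A# – C# – E# – G# – B#.
The bottom of that stack, A#, is the root (this is A# minor ninth).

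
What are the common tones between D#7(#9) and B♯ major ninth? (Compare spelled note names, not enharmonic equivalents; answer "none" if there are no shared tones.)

D#7(#9): D♯ F𝄪 A♯ C♯ E𝄪
B♯ major ninth: B♯ D𝄪 F𝄪 A𝄪 C𝄪
Common to both → F𝄪.

F𝄪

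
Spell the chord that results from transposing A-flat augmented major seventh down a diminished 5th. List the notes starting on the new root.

Ab down a diminished 5th → D. New chord: D augmented major seventh.
D — root
F# — major 3rd
A# — augmented 5th
C# — major 7th

D – F# – A# – C#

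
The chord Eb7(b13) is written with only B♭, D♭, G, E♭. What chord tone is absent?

Eb7(b13) = E♭, G, B♭, D♭, C♭. The voicing lacks the 13th (minor 13th), C♭.

C♭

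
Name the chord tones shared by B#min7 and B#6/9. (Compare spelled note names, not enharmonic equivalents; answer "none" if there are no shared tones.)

B#min7: B# D# F## A#
B#6/9: B# D## F## G## C##
Common to both → B#, F##.

B# F##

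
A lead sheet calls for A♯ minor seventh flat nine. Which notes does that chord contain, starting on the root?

A♯ minor seventh flat nine is a minor seventh flat nine built on A-sharp.
Root: A-sharp
Minor 3rd (3rd): C-sharp
Perfect 5th (5th): E-sharp
Minor 7th (7th): G-sharp
Minor 9th (9th): B

A-sharp  C-sharp  E-sharp  G-sharp  B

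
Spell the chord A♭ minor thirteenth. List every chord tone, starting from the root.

Root Ab, quality minor thirteenth:
root → Ab
3rd (minor 3rd) → Cb
5th (perfect 5th) → Eb
7th (minor 7th) → Gb
9th (major 9th) → Bb
11th (perfect 11th) → Db
13th (major 13th) → F

Ab  Cb  Eb  Gb  Bb  Db  F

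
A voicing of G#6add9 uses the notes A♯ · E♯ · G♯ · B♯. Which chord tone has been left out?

D♯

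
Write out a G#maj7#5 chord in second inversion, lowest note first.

G#maj7#5 = G#–B#–D##–F##; second inversion → fifth (D##) lowest.

D## F## G# B#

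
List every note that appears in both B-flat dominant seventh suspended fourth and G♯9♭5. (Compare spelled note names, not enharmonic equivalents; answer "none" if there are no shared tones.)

none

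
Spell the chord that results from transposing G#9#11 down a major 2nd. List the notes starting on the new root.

F# A# C# E G# B#

G# down a major 2nd → F#. New chord: F# dominant ninth sharp eleven.
- root: F#
- major 3rd: A#
- perfect 5th: C#
- minor 7th: E
- major 9th: G#
- augmented 11th: B#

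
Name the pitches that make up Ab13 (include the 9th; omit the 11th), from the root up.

A♭  C  E♭  G♭  B♭  F

Ab13: dominant thirteenth on A♭.
A♭ — root
C — major 3rd
E♭ — perfect 5th
G♭ — minor 7th
B♭ — major 9th
F — major 13th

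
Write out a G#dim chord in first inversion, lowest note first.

B D G#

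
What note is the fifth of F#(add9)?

F#(add9) is built on F#; its 5th is a perfect 5th above the root.
A fifth above F uses the letter C, and the perfect 5th above F# is C#.

C#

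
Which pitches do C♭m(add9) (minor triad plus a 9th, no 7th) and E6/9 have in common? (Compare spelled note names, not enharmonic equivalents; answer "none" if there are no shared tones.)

none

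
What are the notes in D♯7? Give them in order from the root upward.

D♯7: dominant seventh on D#.
root → D#
3rd (major 3rd) → F##
5th (perfect 5th) → A#
7th (minor 7th) → C#

D#, F##, A#, C#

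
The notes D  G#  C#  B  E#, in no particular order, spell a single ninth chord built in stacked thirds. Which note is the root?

Stacking in thirds gives C# – E# – G# – B – D, so C# is the root — C# dominant seventh flat nine.

C#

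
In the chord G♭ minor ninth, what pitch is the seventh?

F-flat

Root of G♭ minor ninth = G-flat. The 7th is a minor 7th: G-flat up a minor 7th → F-flat.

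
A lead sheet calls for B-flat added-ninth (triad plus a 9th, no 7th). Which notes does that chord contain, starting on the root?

Root Bb, quality added-ninth:
- root: Bb
- major 3rd: D
- perfect 5th: F
- major 9th: C

Bb, D, F, C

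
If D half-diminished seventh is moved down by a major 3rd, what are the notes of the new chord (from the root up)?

Bb, Db, Fb, Ab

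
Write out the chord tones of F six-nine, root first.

Root F, quality six-nine:
Root: F
Major 3rd (3rd): A
Perfect 5th (5th): C
Major 6th (6th): D
Major 9th (9th): G

F, A, C, D, G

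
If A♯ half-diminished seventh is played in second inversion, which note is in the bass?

E

A♯ half-diminished seventh = A#–C#–E–G#. Second inversion → fifth in the bass = E.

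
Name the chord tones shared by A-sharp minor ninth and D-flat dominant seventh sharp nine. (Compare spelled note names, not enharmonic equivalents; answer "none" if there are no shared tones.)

A-sharp minor ninth: A-sharp C-sharp E-sharp G-sharp B-sharp
D-flat dominant seventh sharp nine: D-flat F A-flat C-flat E
Common to both → none.

none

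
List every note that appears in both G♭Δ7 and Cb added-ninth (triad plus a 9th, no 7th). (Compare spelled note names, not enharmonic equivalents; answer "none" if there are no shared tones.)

G♭Δ7: G♭ B♭ D♭ F
Cb added-ninth: C♭ E♭ G♭ D♭
Common to both → G♭, D♭.

G♭, D♭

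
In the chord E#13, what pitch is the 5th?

E#13 is built on E#; its 5th is a perfect 5th above the root.
A fifth above E uses the letter B, and the perfect 5th above E# is B#.

B#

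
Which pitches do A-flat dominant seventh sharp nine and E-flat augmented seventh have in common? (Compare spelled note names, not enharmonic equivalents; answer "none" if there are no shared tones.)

A-flat dominant seventh sharp nine: Ab C Eb Gb B
E-flat augmented seventh: Eb G B Db
Common to both → Eb, B.

Eb  B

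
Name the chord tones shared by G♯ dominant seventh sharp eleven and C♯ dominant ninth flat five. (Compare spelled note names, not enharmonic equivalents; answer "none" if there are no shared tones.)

G♯ dominant seventh sharp eleven = G-sharp, B-sharp, D-sharp, F-sharp, C-double-sharp.
C♯ dominant ninth flat five = C-sharp, E-sharp, G, B, D-sharp.
Shared: D-sharp.

D-sharp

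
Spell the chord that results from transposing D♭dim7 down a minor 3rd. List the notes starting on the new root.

Bb – Db – Fb – Abb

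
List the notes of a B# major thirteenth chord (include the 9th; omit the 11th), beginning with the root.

B# D## F## A## C## G##

B# major thirteenth is a major thirteenth built on B#.
- root: B#
- major 3rd: D##
- perfect 5th: F##
- major 7th: A##
- major 9th: C##
- major 13th: G##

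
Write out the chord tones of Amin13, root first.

Amin13: minor thirteenth on A.
root → A
3rd (minor 3rd) → C
5th (perfect 5th) → E
7th (minor 7th) → G
9th (major 9th) → B
11th (perfect 11th) → D
13th (major 13th) → F#

A C E G B D F#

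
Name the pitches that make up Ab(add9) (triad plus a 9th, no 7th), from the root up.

Ab(add9) is an added-ninth built on Ab.
Root: Ab
Major 3rd (3rd): C
Perfect 5th (5th): Eb
Major 9th (9th): Bb

Ab  C  Eb  Bb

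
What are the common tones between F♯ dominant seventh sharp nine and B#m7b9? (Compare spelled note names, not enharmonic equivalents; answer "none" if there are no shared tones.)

A♯  C♯

F♯ dominant seventh sharp nine: F♯ A♯ C♯ E G𝄪
B#m7b9: B♯ D♯ F𝄪 A♯ C♯
Common to both → A♯, C♯.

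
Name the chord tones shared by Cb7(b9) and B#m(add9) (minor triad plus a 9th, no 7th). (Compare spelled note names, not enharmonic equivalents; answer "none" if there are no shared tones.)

none

Cb7(b9) = Cb, Eb, Gb, Bbb, Dbb.
B#m(add9) = B#, D#, F##, C##.
Shared: none.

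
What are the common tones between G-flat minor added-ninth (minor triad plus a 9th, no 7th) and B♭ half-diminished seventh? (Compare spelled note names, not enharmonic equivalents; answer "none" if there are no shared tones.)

D-flat – A-flat

G-flat minor added-ninth = G-flat, B-double-flat, D-flat, A-flat.
B♭ half-diminished seventh = B-flat, D-flat, F-flat, A-flat.
Shared: D-flat, A-flat.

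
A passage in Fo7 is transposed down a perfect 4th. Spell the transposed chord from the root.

C, Eb, Gb, Bbb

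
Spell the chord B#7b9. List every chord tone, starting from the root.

B#7b9: dominant seventh flat nine on B#.
Root: B#
Major 3rd (3rd): D##
Perfect 5th (5th): F##
Minor 7th (7th): A#
Minor 9th (9th): C#

B#  D##  F##  A#  C#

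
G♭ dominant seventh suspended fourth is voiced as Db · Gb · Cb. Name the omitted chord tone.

Fb

G♭ dominant seventh suspended fourth = Gb, Cb, Db, Fb. The voicing lacks the 7th (minor 7th), Fb.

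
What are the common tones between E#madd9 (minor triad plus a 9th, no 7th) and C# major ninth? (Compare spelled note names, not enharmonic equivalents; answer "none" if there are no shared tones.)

E#madd9: E# G# B# F##
C# major ninth: C# E# G# B# D#
Common to both → E#, G#, B#.

E# – G# – B#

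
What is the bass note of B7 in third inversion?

A

B7 in root position is B–D#–F#–A.
Third inversion places the seventh in the bass, which is A.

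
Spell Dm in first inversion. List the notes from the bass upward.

F A D

Dm = D–F–A; first inversion → third (F) lowest.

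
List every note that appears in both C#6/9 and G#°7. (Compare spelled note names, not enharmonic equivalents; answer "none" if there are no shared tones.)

G#

C#6/9 = C#, E#, G#, A#, D#.
G#°7 = G#, B, D, F.
Shared: G#.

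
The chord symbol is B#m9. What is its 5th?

F##

B#m9 is built on B#; its 5th is a perfect 5th above the root.
A fifth above B uses the letter F, and the perfect 5th above B# is F##.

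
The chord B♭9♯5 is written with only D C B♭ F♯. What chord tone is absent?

A♭

B♭9♯5 = B♭, D, F♯, A♭, C. The voicing lacks the 7th (minor 7th), A♭.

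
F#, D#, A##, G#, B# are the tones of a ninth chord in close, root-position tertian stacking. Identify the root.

G#

Stacking in thirds gives G# – B# – D# – F# – A##, so G# is the root — G# dominant seventh sharp nine.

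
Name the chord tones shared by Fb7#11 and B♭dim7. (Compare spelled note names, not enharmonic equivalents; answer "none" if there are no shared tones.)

Fb Bb

Fb7#11 = Fb, Ab, Cb, Ebb, Bb.
B♭dim7 = Bb, Db, Fb, Abb.
Shared: Fb, Bb.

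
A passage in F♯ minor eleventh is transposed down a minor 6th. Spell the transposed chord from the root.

A-sharp, C-sharp, E-sharp, G-sharp, B-sharp, D-sharp

F-sharp down a minor 6th → A-sharp. New chord: A-sharp minor eleventh.
A-sharp — root
C-sharp — minor 3rd
E-sharp — perfect 5th
G-sharp — minor 7th
B-sharp — major 9th
D-sharp — perfect 11th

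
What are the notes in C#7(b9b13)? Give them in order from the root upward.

C#, E#, G#, B, D, A

C#7(b9b13): dominant seventh flat nine flat thirteen on C#.
- root: C#
- major 3rd: E#
- perfect 5th: G#
- minor 7th: B
- minor 9th: D
- minor 13th: A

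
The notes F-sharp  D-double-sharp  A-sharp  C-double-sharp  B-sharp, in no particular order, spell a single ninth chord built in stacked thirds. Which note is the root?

Stacking in thirds gives B-sharp – D-double-sharp – F-sharp – A-sharp – C-double-sharp, so B-sharp is the root — B-sharp dominant ninth flat five.

B-sharp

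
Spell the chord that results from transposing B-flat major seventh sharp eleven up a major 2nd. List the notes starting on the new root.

A major 2nd up from B-flat is C, so the new chord is C major seventh sharp eleven.
C — root
E — major 3rd
G — perfect 5th
B — major 7th
F-sharp — augmented 11th

C, E, G, B, F-sharp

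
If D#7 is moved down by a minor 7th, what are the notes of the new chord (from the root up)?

D# down a minor 7th → E#. New chord: E# dominant seventh.
Root: E#
Major 3rd (3rd): G##
Perfect 5th (5th): B#
Minor 7th (7th): D#

E# – G## – B# – D#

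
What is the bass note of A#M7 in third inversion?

G##

A#M7 = A#–C##–E#–G##. Third inversion → seventh in the bass = G##.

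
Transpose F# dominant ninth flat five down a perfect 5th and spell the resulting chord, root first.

B, D#, F, A, C#

F# down a perfect 5th → B. New chord: B dominant ninth flat five.
- root: B
- major 3rd: D#
- diminished 5th: F
- minor 7th: A
- major 9th: C#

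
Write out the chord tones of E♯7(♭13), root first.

E♯7(♭13) is a dominant seventh flat thirteen built on E#.
- root: E#
- major 3rd: G##
- perfect 5th: B#
- minor 7th: D#
- minor 13th: C#

E#, G##, B#, D#, C#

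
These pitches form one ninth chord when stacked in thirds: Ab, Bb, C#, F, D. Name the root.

Stacking in thirds gives Bb – D – F – Ab – C#, so Bb is the root — Bb dominant seventh sharp nine.

Bb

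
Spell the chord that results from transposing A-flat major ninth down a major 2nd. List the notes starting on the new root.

Transposed root: A-flat → G-flat (major 2nd down). So we spell G-flat major ninth:
G-flat — root
B-flat — major 3rd
D-flat — perfect 5th
F — major 7th
A-flat — major 9th

G-flat, B-flat, D-flat, F, A-flat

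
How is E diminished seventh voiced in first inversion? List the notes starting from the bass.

In root position, E diminished seventh is E–G–B-flat–D-flat.
First inversion puts the third (G) in the bass.

G – B-flat – D-flat – E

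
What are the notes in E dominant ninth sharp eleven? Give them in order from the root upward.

E – G♯ – B – D – F♯ – A♯

E dominant ninth sharp eleven: dominant ninth sharp eleven on E.
E — root
G♯ — major 3rd
B — perfect 5th
D — minor 7th
F♯ — major 9th
A♯ — augmented 11th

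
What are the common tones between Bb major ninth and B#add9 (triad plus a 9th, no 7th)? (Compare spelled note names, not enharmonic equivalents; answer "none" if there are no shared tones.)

Bb major ninth = Bb, D, F, A, C.
B#add9 = B#, D##, F##, C##.
Shared: none.

none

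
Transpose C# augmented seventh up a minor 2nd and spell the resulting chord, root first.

A minor 2nd up from C# is D, so the new chord is D augmented seventh.
Root: D
Major 3rd (3rd): F#
Augmented 5th (5th): A#
Minor 7th (7th): C

D, F#, A#, C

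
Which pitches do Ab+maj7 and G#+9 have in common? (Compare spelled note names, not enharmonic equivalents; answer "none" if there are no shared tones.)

none

Ab+maj7: Ab C E G
G#+9: G# B# D## F# A#
Common to both → none.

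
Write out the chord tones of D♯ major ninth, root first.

D♯ major ninth is a major ninth built on D♯.
- root: D♯
- major 3rd: F𝄪
- perfect 5th: A♯
- major 7th: C𝄪
- major 9th: E♯

D♯ – F𝄪 – A♯ – C𝄪 – E♯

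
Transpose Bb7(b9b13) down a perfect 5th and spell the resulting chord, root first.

A perfect 5th down from Bb is Eb, so the new chord is Eb dominant seventh flat nine flat thirteen.
Eb — root
G — major 3rd
Bb — perfect 5th
Db — minor 7th
Fb — minor 9th
Cb — minor 13th

Eb – G – Bb – Db – Fb – Cb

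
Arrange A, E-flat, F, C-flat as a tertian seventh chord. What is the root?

F

Stacking in thirds gives F – A – C-flat – E-flat, so F is the root — F dominant seventh flat five.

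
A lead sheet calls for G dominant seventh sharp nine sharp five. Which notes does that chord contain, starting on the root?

G dominant seventh sharp nine sharp five: dominant seventh sharp nine sharp five on G.
root → G
3rd (major 3rd) → B
5th (augmented 5th) → D-sharp
7th (minor 7th) → F
9th (augmented 9th) → A-sharp

G B D-sharp F A-sharp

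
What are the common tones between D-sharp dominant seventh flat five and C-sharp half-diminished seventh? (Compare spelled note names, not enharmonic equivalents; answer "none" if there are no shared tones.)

C-sharp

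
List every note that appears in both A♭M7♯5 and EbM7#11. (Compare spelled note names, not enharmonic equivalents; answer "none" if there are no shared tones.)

A♭M7♯5: A♭ C E G
EbM7#11: E♭ G B♭ D A
Common to both → G.

G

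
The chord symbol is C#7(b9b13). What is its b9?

C#7(b9b13) is built on C#; its 9th is a minor 9th above the root.
A second above C uses the letter D, and the minor 9th above C# is D.

D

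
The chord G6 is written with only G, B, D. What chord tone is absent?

E

The full G6 chord is G, B, D, E.
Comparing with the voicing, the major 6th (6th) — E — is absent.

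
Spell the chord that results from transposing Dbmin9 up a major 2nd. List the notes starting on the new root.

Eb, Gb, Bb, Db, F

A major 2nd up from Db is Eb, so the new chord is Eb minor ninth.
Eb — root
Gb — minor 3rd
Bb — perfect 5th
Db — minor 7th
F — major 9th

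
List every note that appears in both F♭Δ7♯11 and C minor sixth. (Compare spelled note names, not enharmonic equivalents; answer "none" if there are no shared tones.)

F♭Δ7♯11 = Fb, Ab, Cb, Eb, Bb.
C minor sixth = C, Eb, G, A.
Shared: Eb.

Eb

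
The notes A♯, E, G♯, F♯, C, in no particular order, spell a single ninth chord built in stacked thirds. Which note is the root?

Stacking in thirds gives F♯ – A♯ – C – E – G♯, so F♯ is the root — F♯ dominant ninth flat five.

F♯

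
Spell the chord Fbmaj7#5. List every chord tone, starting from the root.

F♭ – A♭ – C – E♭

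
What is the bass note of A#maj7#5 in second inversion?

A#maj7#5 = A#–C##–E##–G##. Second inversion → fifth in the bass = E##.

E##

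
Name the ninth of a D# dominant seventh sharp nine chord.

E-double-sharp

Root of D# dominant seventh sharp nine = D-sharp. The 9th is an augmented 9th: D-sharp up an augmented 9th → E-double-sharp.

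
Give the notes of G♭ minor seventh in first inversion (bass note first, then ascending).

Bbb Db Fb Gb

G♭ minor seventh = Gb–Bbb–Db–Fb; first inversion → third (Bbb) lowest.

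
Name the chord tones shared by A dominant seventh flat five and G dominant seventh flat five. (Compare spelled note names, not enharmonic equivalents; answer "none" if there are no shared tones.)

G

A dominant seventh flat five: A C-sharp E-flat G
G dominant seventh flat five: G B D-flat F
Common to both → G.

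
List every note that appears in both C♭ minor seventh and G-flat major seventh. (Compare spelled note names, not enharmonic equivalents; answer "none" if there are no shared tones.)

C♭ minor seventh: C-flat E-double-flat G-flat B-double-flat
G-flat major seventh: G-flat B-flat D-flat F
Common to both → G-flat.

G-flat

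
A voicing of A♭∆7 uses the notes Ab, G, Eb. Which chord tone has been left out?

C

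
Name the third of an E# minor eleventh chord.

E# minor eleventh is built on E-sharp; its 3rd is a minor 3rd above the root.
A third above E uses the letter G, and the minor 3rd above E-sharp is G-sharp.

G-sharp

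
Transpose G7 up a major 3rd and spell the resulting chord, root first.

B  D#  F#  A

Transposed root: G → B (major 3rd up). So we spell B dominant seventh:
B — root
D# — major 3rd
F# — perfect 5th
A — minor 7th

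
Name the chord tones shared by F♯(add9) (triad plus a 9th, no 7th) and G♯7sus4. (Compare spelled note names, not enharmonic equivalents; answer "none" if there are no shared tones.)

F# C# G#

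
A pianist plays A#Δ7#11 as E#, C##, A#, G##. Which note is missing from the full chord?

The full A#Δ7#11 chord is A#, C##, E#, G##, D##.
Comparing with the voicing, the augmented 11th (11th) — D## — is absent.

D##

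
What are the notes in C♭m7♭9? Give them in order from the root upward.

Cb, Ebb, Gb, Bbb, Dbb

C♭m7♭9: minor seventh flat nine on Cb.
Root: Cb
Minor 3rd (3rd): Ebb
Perfect 5th (5th): Gb
Minor 7th (7th): Bbb
Minor 9th (9th): Dbb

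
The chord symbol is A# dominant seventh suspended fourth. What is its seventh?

Root of A# dominant seventh suspended fourth = A-sharp. The 7th is a minor 7th: A-sharp up a minor 7th → G-sharp.

G-sharp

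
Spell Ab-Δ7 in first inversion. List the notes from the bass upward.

Cb, Eb, G, Ab

Ab-Δ7 = Ab–Cb–Eb–G; first inversion → third (Cb) lowest.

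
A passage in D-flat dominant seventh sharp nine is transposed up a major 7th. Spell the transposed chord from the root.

Db up a major 7th → C. New chord: C dominant seventh sharp nine.
Root: C
Major 3rd (3rd): E
Perfect 5th (5th): G
Minor 7th (7th): Bb
Augmented 9th (9th): D#

C E G Bb D#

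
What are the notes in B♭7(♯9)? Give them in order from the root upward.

B♭  D  F  A♭  C♯

Root B♭, quality dominant seventh sharp nine:
- root: B♭
- major 3rd: D
- perfect 5th: F
- minor 7th: A♭
- augmented 9th: C♯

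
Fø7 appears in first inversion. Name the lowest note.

Ab

Fø7 in root position is F–Ab–Cb–Eb.
First inversion places the third in the bass, which is Ab.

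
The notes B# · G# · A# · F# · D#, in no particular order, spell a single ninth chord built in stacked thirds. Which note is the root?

G#

Stacking in thirds gives G# – B# – D# – F# – A#, so G# is the root — G# dominant ninth.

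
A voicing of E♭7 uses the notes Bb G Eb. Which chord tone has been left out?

E♭7 = Eb, G, Bb, Db. The voicing lacks the 7th (minor 7th), Db.

Db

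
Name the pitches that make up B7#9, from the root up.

B – D# – F# – A – C##

B7#9 is a dominant seventh sharp nine built on B.
B — root
D# — major 3rd
F# — perfect 5th
A — minor 7th
C## — augmented 9th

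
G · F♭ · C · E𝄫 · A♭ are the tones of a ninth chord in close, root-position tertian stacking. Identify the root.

F♭

Stacking in thirds gives F♭ – A♭ – C – E𝄫 – G, so F♭ is the root — F♭ dominant seventh sharp nine sharp five.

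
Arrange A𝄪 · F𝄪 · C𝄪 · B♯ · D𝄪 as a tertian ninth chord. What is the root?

Arranged so that each adjacent pair is a third by letter name: B♯ – D𝄪 – F𝄪 – A𝄪 – C𝄪.
The bottom of that stack, B♯, is the root (this is B♯ major ninth).

B♯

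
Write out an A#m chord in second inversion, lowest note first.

E♯ – A♯ – C♯

A#m = A♯–C♯–E♯; second inversion → fifth (E♯) lowest.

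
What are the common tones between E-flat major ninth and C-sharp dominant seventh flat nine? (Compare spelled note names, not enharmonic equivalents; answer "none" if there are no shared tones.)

D

E-flat major ninth: E-flat G B-flat D F
C-sharp dominant seventh flat nine: C-sharp E-sharp G-sharp B D
Common to both → D.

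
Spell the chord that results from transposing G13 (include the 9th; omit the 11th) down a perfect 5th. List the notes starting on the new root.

Transposed root: G → C (perfect 5th down). So we spell C dominant thirteenth:
- root: C
- major 3rd: E
- perfect 5th: G
- minor 7th: Bb
- major 9th: D
- major 13th: A

C E G Bb D A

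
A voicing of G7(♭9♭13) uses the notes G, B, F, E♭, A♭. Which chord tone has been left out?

D

The full G7(♭9♭13) chord is G, B, D, F, A♭, E♭.
Comparing with the voicing, the perfect 5th (5th) — D — is absent.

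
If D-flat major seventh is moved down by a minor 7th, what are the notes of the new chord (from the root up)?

E-flat – G – B-flat – D

A minor 7th down from D-flat is E-flat, so the new chord is E-flat major seventh.
root → E-flat
3rd (major 3rd) → G
5th (perfect 5th) → B-flat
7th (major 7th) → D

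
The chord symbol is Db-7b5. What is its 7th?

Db-7b5 is built on Db; its 7th is a minor 7th above the root.
A seventh above D uses the letter C, and the minor 7th above Db is Cb.

Cb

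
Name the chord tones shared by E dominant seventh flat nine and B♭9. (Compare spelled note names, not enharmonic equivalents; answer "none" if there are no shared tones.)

D  F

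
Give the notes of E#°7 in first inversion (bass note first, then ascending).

E#°7 = E#–G#–B–D; first inversion → third (G#) lowest.

G# B D E#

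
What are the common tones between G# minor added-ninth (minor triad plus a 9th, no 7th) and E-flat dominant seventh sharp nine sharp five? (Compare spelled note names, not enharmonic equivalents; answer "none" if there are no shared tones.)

B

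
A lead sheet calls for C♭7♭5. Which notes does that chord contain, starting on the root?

Cb – Eb – Gbb – Bbb

Root Cb, quality dominant seventh flat five:
Cb — root
Eb — major 3rd
Gbb — diminished 5th
Bbb — minor 7th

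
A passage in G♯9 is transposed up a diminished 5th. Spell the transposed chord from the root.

G♯ up a diminished 5th → D. New chord: D dominant ninth.
Root: D
Major 3rd (3rd): F♯
Perfect 5th (5th): A
Minor 7th (7th): C
Major 9th (9th): E

D F♯ A C E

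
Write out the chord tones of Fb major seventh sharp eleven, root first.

Fb – Ab – Cb – Eb – Bb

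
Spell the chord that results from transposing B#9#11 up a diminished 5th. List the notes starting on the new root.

F#, A#, C#, E, G#, B#

Transposed root: B# → F# (diminished 5th up). So we spell F# dominant ninth sharp eleven:
Root: F#
Major 3rd (3rd): A#
Perfect 5th (5th): C#
Minor 7th (7th): E
Major 9th (9th): G#
Augmented 11th (11th): B#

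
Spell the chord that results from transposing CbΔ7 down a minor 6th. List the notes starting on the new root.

Transposed root: Cb → Eb (minor 6th down). So we spell Eb major seventh:
- root: Eb
- major 3rd: G
- perfect 5th: Bb
- major 7th: D

Eb  G  Bb  D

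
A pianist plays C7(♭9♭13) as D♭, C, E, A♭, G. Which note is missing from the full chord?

B♭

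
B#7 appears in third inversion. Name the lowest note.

B#7 in root position is B♯–D𝄪–F𝄪–A♯.
Third inversion places the seventh in the bass, which is A♯.

A♯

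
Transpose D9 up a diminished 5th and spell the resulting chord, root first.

Transposed root: D → Ab (diminished 5th up). So we spell Ab dominant ninth:
root → Ab
3rd (major 3rd) → C
5th (perfect 5th) → Eb
7th (minor 7th) → Gb
9th (major 9th) → Bb

Ab – C – Eb – Gb – Bb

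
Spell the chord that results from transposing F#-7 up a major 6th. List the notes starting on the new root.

D♯ – F♯ – A♯ – C♯

A major 6th up from F♯ is D♯, so the new chord is D♯ minor seventh.
root → D♯
3rd (minor 3rd) → F♯
5th (perfect 5th) → A♯
7th (minor 7th) → C♯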